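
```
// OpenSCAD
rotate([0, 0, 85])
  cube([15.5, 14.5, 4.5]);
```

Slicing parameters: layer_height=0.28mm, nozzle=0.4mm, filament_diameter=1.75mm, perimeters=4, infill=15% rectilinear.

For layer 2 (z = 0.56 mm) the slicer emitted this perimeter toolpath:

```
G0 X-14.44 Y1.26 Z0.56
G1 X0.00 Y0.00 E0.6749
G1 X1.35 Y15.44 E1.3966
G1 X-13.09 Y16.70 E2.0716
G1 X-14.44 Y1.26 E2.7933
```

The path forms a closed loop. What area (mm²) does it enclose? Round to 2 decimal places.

224.65 mm²

Apply the shoelace formula to the sequence of (X, Y) vertices; enclosed area = 224.65 mm².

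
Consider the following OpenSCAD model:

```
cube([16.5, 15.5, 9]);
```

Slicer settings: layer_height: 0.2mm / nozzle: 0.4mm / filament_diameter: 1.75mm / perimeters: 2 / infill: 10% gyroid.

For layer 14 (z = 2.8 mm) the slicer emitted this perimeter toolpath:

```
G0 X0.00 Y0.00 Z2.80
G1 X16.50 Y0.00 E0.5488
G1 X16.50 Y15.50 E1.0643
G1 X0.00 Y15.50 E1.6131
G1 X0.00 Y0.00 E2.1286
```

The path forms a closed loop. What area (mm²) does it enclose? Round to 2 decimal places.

255.75 mm²

Apply the shoelace formula to the sequence of (X, Y) vertices; enclosed area = 255.75 mm².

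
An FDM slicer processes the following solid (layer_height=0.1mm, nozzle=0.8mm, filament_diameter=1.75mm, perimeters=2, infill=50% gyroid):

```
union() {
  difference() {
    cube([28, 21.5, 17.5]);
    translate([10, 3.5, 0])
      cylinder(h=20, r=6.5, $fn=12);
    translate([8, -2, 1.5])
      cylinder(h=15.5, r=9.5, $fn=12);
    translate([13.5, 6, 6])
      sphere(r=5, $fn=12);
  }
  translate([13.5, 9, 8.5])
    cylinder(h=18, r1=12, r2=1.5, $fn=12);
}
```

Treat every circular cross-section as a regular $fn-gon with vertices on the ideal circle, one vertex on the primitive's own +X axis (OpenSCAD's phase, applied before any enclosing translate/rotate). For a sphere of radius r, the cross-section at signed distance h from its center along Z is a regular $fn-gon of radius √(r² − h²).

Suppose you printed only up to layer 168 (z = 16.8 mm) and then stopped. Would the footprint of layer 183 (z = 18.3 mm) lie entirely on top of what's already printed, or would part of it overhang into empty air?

Compare the two slices. At z = 16.8: the cube (footprint 28×21.5) is included at this height (area 602.00 mm²); the r=6.5 cylinder at (10, 3.5) gives a regular 12-gon of circumradius 6.5 (constant along its height) (area = (12/2)·6.500²·sin(360°/12) = 126.75 mm²); the r=9.5 cylinder at (8, -2) gives a regular 12-gon of circumradius 9.5 (constant along its height) (area = (12/2)·9.500²·sin(360°/12) = 270.75 mm²); the sphere at (13.5, 6) is absent (|z−center|=10.800 > r=5); Subtracting the remaining from the first: starting from the 28×21.5 cube (602.00 mm²), the r=6.5 cylinder at (10, 3.5) partially overlaps it — only the 105.55 mm² overlap (of its 126.75 mm²) is removed, clipping the outline; the r=9.5 cylinder at (8, -2) partially overlaps it — only the 21.17 mm² overlap (of its 270.75 mm²) is removed, clipping the outline — area = 475.28 mm²; the cone at (13.5, 9) contributes a regular 12-gon of circumradius 7.158 (interpolated between r1=12 and r2=1.5 at t=0.461) (area = (12/2)·7.158²·sin(360°/12) = 153.73 mm²); Merging all regions: the regions partially overlap — summed areas 629.01 mm² minus the doubly-counted overlap 97.38 mm² gives 531.63 mm² — area = 531.63 mm². At z = 18.3: the cube does not reach this height (z outside [0, 17.5]); the r=6.5 cylinder at (10, 3.5) contributes a regular 12-gon of circumradius 6.5 (area = (12/2)·6.500²·sin(360°/12) = 126.75 mm²); the cylinder at (8, -2) is not intersected at this z (z outside [1.5, 17]); the sphere at (13.5, 6) is not intersected at this z (|z−center|=12.300 > r=5); After the difference (first − rest): the first operand is absent here, so nothing remains; the cone at (13.5, 9): at t=0.544 of its height the radius interpolates to r₁+(r₂−r₁)t = 6.283, giving a regular 12-gon of that circumradius (area = (12/2)·6.283²·sin(360°/12) = 118.44 mm²); Merging all regions: only the cone at (13.5, 9) is present, so the union is just that shape — area = 118.44 mm². Checking containment: the cross-section at z = 18.3 is a subset of the cross-section at z = 16.8.

entirely on top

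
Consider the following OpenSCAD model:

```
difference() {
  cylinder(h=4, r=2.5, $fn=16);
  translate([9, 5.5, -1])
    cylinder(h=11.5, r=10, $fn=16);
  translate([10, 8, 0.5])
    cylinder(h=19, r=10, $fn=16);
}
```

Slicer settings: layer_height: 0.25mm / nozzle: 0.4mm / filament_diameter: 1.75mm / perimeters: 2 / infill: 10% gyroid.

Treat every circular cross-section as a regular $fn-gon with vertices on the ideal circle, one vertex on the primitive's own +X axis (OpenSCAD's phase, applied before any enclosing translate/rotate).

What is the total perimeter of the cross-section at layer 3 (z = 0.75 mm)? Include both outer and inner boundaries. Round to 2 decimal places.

At z = 0.75 mm: the cylinder: section is a regular 16-gon, circumradius r=2.5 (perimeter = 2·16·2.500·sin(180°/16) = 15.61 mm); the cylinder at (9, 5.5): section is a regular 16-gon, circumradius r=10 (perimeter = 2·16·10.000·sin(180°/16) = 62.43 mm); the r=10 cylinder at (10, 8) contributes a regular 16-gon of circumradius 10 (perimeter = 2·16·10.000·sin(180°/16) = 62.43 mm); Taking the first minus the rest: starting from the r=2.5 cylinder, the r=10 cylinder at (9, 5.5) partially overlaps it — only the 5.89 mm² overlap (of its 306.15 mm²) is removed, clipping the outline; the r=10 cylinder at (10, 8) misses the remaining region (no effect) — boundary = 14.26 mm. Overall, the cross-section is a single solid region. Total boundary length (outer) = 14.26 mm.

14.26 mm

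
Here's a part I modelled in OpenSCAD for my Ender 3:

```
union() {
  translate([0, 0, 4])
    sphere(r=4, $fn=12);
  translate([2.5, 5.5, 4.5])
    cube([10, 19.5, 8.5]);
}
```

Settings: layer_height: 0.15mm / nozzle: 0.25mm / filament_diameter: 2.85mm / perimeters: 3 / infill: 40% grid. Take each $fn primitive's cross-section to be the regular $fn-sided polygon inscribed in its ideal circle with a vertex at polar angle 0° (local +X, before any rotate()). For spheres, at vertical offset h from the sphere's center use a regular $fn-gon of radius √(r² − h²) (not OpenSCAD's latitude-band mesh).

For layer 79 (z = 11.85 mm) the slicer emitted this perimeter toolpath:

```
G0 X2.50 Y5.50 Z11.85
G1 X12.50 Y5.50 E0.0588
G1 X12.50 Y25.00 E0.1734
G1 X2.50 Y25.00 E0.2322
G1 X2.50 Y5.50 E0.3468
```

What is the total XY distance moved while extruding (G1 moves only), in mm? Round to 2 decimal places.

Sum the Euclidean lengths of each G1 segment: total = 59.00 mm.

59.00 mm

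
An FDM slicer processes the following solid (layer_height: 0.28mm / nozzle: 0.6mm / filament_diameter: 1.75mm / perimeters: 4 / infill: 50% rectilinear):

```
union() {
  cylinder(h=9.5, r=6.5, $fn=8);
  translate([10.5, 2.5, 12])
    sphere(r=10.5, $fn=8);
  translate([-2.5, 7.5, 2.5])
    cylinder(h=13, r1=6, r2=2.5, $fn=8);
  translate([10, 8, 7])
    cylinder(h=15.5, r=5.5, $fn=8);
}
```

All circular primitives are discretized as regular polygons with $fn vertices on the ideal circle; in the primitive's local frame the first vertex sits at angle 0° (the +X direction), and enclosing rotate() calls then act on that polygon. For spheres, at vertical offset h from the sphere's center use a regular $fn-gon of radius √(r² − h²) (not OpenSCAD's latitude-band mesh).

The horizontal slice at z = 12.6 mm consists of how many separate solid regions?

2

At z = 12.6 mm: the cylinder is not intersected at this z (z outside [0, 9.5]); the r=10.5 sphere at (10.5, 2.5) contributes a regular 8-gon of circumradius √(10.5²−0.6²) = 10.483; the cone at (-2.5, 7.5) contributes a regular 8-gon of circumradius 3.281 (interpolated between r1=6 and r2=2.5 at t=0.777); the cylinder at (10, 8): section is a regular 8-gon, circumradius r=5.5; Merging all regions: the regions partially overlap (shared area 81.28 mm²), so overlapping operands fuse into one piece — 2 connected regions. The result has 2 disconnected regions.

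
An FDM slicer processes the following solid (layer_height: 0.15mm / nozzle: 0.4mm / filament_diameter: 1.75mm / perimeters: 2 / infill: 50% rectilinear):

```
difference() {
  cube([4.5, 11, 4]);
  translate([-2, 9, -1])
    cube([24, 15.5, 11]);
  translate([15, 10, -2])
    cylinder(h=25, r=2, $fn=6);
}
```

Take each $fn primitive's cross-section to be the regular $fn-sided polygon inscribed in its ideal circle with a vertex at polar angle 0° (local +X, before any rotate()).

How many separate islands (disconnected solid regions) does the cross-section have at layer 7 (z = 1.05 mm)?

1

At z = 1.05 mm: the cube is present — its section is the full 4.5×11 rectangle; the cube at (-2, 9) (footprint 24×15.5) is included at this height; the cylinder at (15, 10): section is a regular 6-gon, circumradius r=2; Taking the first minus the rest: starting from the 4.5×11 cube, the 24×15.5 cube at (-2, 9) partially overlaps it — only the 9.00 mm² overlap (of its 372.00 mm²) is removed, clipping the outline; the r=2 cylinder at (15, 10) misses the remaining region (no effect) — 1 connected region. Overall, the cross-section is a single solid region. Island count = 1.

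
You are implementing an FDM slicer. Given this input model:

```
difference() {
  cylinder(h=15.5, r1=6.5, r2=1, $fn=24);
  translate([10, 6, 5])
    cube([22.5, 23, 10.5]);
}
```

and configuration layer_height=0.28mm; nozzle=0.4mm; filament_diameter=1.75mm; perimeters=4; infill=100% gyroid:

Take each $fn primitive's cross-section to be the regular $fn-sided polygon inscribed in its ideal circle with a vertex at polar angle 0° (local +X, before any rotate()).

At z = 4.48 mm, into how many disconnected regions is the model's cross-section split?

At z = 4.48 mm: the cone contributes a regular 24-gon of circumradius 4.910 (interpolated between r1=6.5 and r2=1 at t=0.289); the cube at (10, 6) does not reach this height (z outside [5, 15.5]); Subtracting the remaining from the first: none of the subtracted shapes is present at this height, so the cone is unchanged — 1 connected region. The result has 1 disconnected region.

1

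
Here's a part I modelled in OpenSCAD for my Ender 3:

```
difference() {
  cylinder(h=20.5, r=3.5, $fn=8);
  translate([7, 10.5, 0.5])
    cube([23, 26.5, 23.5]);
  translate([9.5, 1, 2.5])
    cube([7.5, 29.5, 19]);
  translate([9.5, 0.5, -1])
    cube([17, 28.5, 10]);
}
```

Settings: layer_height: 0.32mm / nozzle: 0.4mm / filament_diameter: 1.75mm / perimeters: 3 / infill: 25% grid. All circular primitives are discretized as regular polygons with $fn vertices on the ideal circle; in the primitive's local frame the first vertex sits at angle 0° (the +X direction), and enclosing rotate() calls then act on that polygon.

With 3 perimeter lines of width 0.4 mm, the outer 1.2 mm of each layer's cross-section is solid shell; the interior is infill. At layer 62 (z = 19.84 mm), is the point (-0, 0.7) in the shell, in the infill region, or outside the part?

At z = 19.84 mm: the cylinder: section is a regular 8-gon, circumradius r=3.5; the cube at (7, 10.5) is present — its section is the full 23×26.5 rectangle; the cube at (9.5, 1) is present — its section is the full 7.5×29.5 rectangle; the cube at (9.5, 0.5) is absent (z outside [-1, 9]); After the difference (first − rest): starting from the r=3.5 cylinder, the 23×26.5 cube at (7, 10.5) misses the remaining region (no effect); the 7.5×29.5 cube at (9.5, 1) misses the remaining region (no effect) — 1 connected region. Overall, the cross-section is a single solid region. The nearest boundary edge runs (-2.47, 2.47)→(0.00, 3.50); distance from the point to it = 2.59 mm. The point is inside the cross-section and 2.59 mm from the nearest boundary — more than the 1.2 mm shell width (3 × 0.4), so it's in the infill interior.

infill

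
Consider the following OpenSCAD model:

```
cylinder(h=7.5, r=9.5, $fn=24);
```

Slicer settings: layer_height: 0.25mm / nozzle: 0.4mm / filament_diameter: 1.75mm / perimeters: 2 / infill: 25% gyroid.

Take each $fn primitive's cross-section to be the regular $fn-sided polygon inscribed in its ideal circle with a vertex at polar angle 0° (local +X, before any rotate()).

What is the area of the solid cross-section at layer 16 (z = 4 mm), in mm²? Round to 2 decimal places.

280.30 mm²

At z = 4 mm: the r=9.5 cylinder gives a regular 24-gon of circumradius 9.5 (constant along its height) (area = (24/2)·9.500²·sin(360°/24) = 280.30 mm²). Overall, the cross-section is a single solid region. Net area = 280.30 mm².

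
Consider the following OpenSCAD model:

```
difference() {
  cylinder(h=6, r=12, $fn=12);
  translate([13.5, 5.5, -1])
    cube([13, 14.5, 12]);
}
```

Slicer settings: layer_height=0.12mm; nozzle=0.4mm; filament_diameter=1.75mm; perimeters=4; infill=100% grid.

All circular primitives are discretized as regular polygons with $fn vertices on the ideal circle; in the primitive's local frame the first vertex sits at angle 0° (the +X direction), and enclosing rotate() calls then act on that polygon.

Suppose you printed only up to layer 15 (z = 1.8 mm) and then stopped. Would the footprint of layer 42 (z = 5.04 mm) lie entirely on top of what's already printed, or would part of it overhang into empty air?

entirely on top

Compare the two slices. At z = 1.8: the cylinder: section is a regular 12-gon, circumradius r=12 (area = (12/2)·12.000²·sin(360°/12) = 432.00 mm²); the cube at (13.5, 5.5) (footprint 13×14.5) is included at this height (area 188.50 mm²); After the difference (first − rest): starting from the r=12 cylinder (432.00 mm²), the 13×14.5 cube at (13.5, 5.5) misses the remaining region (no effect) — area = 432.00 mm². At z = 5.04: the r=12 cylinder contributes a regular 12-gon of circumradius 12 (area = (12/2)·12.000²·sin(360°/12) = 432.00 mm²); the 13×14.5 cube at (13.5, 5.5) contributes its full rectangle (area 188.50 mm²); After the difference (first − rest): starting from the r=12 cylinder (432.00 mm²), the 13×14.5 cube at (13.5, 5.5) misses the remaining region (no effect) — area = 432.00 mm². Checking containment: the cross-section at z = 5.04 is a subset of the cross-section at z = 1.8.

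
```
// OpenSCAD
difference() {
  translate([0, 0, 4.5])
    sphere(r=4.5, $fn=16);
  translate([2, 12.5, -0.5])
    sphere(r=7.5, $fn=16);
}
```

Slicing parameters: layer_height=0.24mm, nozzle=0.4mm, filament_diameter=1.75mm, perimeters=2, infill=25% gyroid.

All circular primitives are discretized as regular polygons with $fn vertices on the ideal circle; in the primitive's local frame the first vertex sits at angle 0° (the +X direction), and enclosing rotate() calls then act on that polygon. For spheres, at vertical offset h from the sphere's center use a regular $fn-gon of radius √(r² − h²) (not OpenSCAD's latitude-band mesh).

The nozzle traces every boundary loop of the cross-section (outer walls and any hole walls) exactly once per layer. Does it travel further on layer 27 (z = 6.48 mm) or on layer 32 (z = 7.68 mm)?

layer 27 (z = 6.48 mm)

Layer 27 (z = 6.48): the sphere: section is a regular 16-gon, circumradius = √(r²−h²) = √(4.5²−1.98²) = 4.041 (perimeter = 2·16·4.041·sin(180°/16) = 25.23 mm); the r=7.5 sphere at (2, 12.5) slices to a regular 16-gon of circumradius 2.744 (√(r²−h²) with h=6.98 from center) (perimeter = 2·16·2.744·sin(180°/16) = 17.13 mm); Subtracting the remaining from the first: starting from the r=4.5 sphere, the r=7.5 sphere at (2, 12.5) misses the remaining region (no effect) — boundary = 25.23 mm. So its perimeter = 25.23 mm. Layer 32 (z = 7.68): the sphere: section is a regular 16-gon, circumradius = √(r²−h²) = √(4.5²−3.18²) = 3.184 (perimeter = 2·16·3.184·sin(180°/16) = 19.88 mm); the sphere at (2, 12.5) does not reach this height (|z−center|=8.180 > r=7.5); After the difference (first − rest): none of the subtracted shapes is present at this height, so the r=4.5 sphere is unchanged — boundary = 19.88 mm. So its perimeter = 19.88 mm. Layer 27 is larger (25.23 vs 19.88 mm).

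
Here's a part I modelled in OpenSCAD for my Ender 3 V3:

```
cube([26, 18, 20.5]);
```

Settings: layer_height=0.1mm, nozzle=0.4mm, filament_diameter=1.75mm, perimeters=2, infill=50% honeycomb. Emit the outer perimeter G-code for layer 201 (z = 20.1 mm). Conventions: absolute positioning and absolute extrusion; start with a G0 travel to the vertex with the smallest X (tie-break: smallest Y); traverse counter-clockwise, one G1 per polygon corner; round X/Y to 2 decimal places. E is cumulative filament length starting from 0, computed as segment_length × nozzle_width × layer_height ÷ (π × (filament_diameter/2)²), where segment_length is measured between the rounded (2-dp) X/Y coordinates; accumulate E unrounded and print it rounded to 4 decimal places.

At z = 20.1 mm: the 26×18 cube contributes its full rectangle. The outline is a single polygon with 4 vertices. Extrusion per mm of travel: 0.4 × 0.1 / (π × 0.875²) = 0.016630. Accumulating E over each segment gives final E = 1.4634.

G0 X0.00 Y0.00 Z20.10
G1 X26.00 Y0.00 E0.4324
G1 X26.00 Y18.00 E0.7317
G1 X0.00 Y18.00 E1.1641
G1 X0.00 Y0.00 E1.4634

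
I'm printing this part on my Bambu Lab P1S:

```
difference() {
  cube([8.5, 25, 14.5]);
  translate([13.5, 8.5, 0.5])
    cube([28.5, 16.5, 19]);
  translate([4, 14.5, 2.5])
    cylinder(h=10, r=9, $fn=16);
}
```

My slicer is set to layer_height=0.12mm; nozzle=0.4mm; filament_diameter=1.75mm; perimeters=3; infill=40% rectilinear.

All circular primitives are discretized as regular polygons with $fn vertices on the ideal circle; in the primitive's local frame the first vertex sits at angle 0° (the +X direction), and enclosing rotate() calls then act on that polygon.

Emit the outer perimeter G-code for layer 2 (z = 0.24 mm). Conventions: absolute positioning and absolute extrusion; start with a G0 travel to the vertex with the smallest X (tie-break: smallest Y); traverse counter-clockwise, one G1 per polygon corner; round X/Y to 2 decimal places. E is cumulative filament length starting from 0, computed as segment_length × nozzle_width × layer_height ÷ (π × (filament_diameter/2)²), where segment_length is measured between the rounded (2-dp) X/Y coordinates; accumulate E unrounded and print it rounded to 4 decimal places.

G0 X0.00 Y0.00 Z0.24
G1 X8.50 Y0.00 E0.1696
G1 X8.50 Y25.00 E0.6685
G1 X0.00 Y25.00 E0.8382
G1 X0.00 Y0.00 E1.3371

At z = 0.24 mm: the 8.5×25 cube contributes its full rectangle; the cube at (13.5, 8.5) does not reach this height (z outside [0.5, 19.5]); the cylinder at (4, 14.5) does not reach this height (z outside [2.5, 12.5]); Subtracting the remaining from the first: none of the subtracted shapes is present at this height, so the 8.5×25 cube is unchanged — 1 connected region. The outline is a single polygon with 4 vertices. Extrusion per mm of travel: 0.4 × 0.12 / (π × 0.875²) = 0.019956. Accumulating E over each segment gives final E = 1.3371.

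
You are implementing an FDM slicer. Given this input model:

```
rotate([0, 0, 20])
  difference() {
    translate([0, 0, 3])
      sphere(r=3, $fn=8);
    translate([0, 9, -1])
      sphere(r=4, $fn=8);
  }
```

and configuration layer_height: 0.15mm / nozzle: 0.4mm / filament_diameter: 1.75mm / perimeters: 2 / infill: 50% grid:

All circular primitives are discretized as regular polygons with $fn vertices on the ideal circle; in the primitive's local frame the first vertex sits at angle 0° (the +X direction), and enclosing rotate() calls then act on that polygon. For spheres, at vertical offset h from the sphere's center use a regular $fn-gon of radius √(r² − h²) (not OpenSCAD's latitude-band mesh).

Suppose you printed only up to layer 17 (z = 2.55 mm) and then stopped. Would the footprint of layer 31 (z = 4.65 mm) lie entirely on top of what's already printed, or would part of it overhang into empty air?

Compare the two slices. At z = 2.55: the r=3 sphere contributes a regular 8-gon of circumradius √(3²−0.45²) = 2.966 (area = (8/2)·2.966²·sin(360°/8) = 24.88 mm²); the r=4 sphere at (0, 9) contributes a regular 8-gon of circumradius √(4²−3.55²) = 1.843 (area = (8/2)·1.843²·sin(360°/8) = 9.61 mm²); Taking the first minus the rest: starting from the r=3 sphere (24.88 mm²), the r=4 sphere at (0, 9) misses the remaining region (no effect) — area = 24.88 mm²; (rotated 20° about Z; rotation is an isometry so areas/perimeters/island counts are preserved). At z = 4.65: the r=3 sphere slices to a regular 8-gon of circumradius 2.505 (√(r²−h²) with h=1.65 from center) (area = (8/2)·2.505²·sin(360°/8) = 17.76 mm²); the sphere at (0, 9) is absent (|z−center|=5.650 > r=4); After the difference (first − rest): none of the subtracted shapes is present at this height, so the r=3 sphere is unchanged — area = 17.76 mm²; (whole slice rotated 20° about Z — lengths, areas and connectivity unchanged). Checking containment: the cross-section at z = 4.65 is a subset of the cross-section at z = 2.55.

entirely on top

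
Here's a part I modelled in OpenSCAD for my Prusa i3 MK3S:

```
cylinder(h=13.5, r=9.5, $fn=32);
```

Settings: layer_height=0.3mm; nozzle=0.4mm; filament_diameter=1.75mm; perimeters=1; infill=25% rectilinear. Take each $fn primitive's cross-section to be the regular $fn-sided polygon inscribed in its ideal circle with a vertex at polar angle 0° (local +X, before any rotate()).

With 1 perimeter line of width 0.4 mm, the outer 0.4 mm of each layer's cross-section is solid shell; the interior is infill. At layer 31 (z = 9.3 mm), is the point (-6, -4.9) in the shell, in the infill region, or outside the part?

infill

At z = 9.3 mm: the r=9.5 cylinder contributes a regular 32-gon of circumradius 9.5. Overall, the cross-section is a single solid region. The nearest boundary edge runs (-7.90, -5.28)→(-6.72, -6.72); distance from the point to it = 1.71 mm. The point is inside the cross-section and 1.71 mm from the nearest boundary — more than the 0.4 mm shell width (1 × 0.4), so it's in the infill interior.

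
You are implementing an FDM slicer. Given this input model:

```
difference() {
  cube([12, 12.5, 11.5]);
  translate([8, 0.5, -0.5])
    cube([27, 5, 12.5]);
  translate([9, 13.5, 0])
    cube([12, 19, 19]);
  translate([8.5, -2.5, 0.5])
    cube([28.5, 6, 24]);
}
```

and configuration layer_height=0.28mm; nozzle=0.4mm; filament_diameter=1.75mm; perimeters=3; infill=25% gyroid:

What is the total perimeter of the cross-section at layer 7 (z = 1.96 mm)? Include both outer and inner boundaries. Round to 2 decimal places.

50.00 mm

At z = 1.96 mm: the cube is present — its section is the full 12×12.5 rectangle (perimeter 49.00 mm); the cube at (8, 0.5) (footprint 27×5) is included at this height (perimeter 64.00 mm); the cube at (9, 13.5) is present — its section is the full 12×19 rectangle (perimeter 62.00 mm); the cube at (8.5, -2.5) is present — its section is the full 28.5×6 rectangle (perimeter 69.00 mm); After the difference (first − rest): starting from the 12×12.5 cube, the 27×5 cube at (8, 0.5) partially overlaps it — only the 20.00 mm² overlap (of its 135.00 mm²) is removed, clipping the outline; the 12×19 cube at (9, 13.5) misses the remaining region (no effect); the 28.5×6 cube at (8.5, -2.5) partially overlaps it — only the 1.75 mm² overlap (of its 171.00 mm²) is removed, clipping the outline — boundary = 50.00 mm. Overall, the cross-section is a single solid region. Total boundary length (outer) = 50.00 mm.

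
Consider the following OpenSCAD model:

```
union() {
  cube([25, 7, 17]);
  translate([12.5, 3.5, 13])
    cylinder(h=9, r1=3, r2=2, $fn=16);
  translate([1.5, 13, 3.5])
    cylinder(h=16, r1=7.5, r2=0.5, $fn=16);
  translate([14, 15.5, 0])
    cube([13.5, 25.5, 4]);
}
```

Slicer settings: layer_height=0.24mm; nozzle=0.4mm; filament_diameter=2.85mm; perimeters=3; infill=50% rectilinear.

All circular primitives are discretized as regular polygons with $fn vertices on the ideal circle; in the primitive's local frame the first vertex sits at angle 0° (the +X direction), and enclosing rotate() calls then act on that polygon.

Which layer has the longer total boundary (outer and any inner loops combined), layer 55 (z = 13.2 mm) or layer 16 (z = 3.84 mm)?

Layer 55 (z = 13.2): the 25×7 cube contributes its full rectangle (perimeter 64.00 mm); the cone at (12.5, 3.5) (r1=3→r2=2) has section circumradius 2.978 here — a regular 16-gon (perimeter = 2·16·2.978·sin(180°/16) = 18.59 mm); the cone at (1.5, 13): at t=0.606 of its height the radius interpolates to r₁+(r₂−r₁)t = 3.256, giving a regular 16-gon of that circumradius (perimeter = 2·16·3.256·sin(180°/16) = 20.33 mm); the cube at (14, 15.5) is not intersected at this z (z outside [0, 4]); Merging all regions: the regions partially overlap (shared area 27.15 mm²), so the edge portions inside another operand are dropped and the merged outline is re-measured after clipping — boundary = 84.33 mm. So its perimeter = 84.33 mm. Layer 16 (z = 3.84): the cube (footprint 25×7) is included at this height (perimeter 64.00 mm); the cone at (12.5, 3.5) is absent (z outside [13, 22]); the cone at (1.5, 13) contributes a regular 16-gon of circumradius 7.351 (interpolated between r1=7.5 and r2=0.5 at t=0.021) (perimeter = 2·16·7.351·sin(180°/16) = 45.89 mm); the cube at (14, 15.5) is present — its section is the full 13.5×25.5 rectangle (perimeter 78.00 mm); Combining (union): the regions partially overlap (shared area 5.29 mm²), so the edge portions inside another operand are dropped and the merged outline is re-measured after clipping — boundary = 175.52 mm. So its perimeter = 175.52 mm. Layer 16 is larger (175.52 vs 84.33 mm).

layer 16 (z = 3.84 mm)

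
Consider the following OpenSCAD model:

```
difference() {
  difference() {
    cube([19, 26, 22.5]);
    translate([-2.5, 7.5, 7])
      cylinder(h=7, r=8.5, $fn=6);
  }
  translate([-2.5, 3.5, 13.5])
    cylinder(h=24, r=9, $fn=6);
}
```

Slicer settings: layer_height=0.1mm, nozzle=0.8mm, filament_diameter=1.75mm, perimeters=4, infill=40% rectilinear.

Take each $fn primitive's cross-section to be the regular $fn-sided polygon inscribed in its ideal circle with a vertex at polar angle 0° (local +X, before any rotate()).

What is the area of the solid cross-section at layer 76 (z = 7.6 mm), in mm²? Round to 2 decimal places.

At z = 7.6 mm: the 19×26 cube contributes its full rectangle (area 494.00 mm²); the r=8.5 cylinder at (-2.5, 7.5) gives a regular 6-gon of circumradius 8.5 (constant along its height) (area = (6/2)·8.500²·sin(360°/6) = 187.71 mm²); Taking the first minus the rest: starting from the 19×26 cube (494.00 mm²), the r=8.5 cylinder at (-2.5, 7.5) partially overlaps it — only the 57.05 mm² overlap (of its 187.71 mm²) is removed, clipping the outline — area = 436.95 mm²; the cylinder at (-2.5, 3.5) is not intersected at this z (z outside [13.5, 37.5]); After the difference (first − rest): none of the subtracted shapes is present at this height, so the result so far is unchanged — area = 436.95 mm². Overall, the cross-section is a single solid region. Net area = 436.95 mm².

436.95 mm²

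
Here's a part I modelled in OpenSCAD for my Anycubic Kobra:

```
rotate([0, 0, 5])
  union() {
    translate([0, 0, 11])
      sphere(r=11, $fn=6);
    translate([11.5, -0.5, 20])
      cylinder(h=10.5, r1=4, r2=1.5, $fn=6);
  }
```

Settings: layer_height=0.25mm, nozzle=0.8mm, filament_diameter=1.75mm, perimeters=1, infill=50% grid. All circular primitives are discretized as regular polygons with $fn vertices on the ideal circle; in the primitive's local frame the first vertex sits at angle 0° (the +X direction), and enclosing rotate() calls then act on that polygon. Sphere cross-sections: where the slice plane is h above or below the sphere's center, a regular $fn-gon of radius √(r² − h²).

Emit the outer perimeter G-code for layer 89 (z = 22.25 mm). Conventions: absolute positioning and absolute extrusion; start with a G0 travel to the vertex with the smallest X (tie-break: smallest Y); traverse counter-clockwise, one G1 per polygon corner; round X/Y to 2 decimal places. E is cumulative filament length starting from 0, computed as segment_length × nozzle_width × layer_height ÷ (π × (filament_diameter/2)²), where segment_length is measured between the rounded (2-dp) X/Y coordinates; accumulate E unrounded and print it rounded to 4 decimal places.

At z = 22.25 mm: the sphere is absent (|z−center|=11.250 > r=11); the cone at (11.5, -0.5) (r1=4→r2=1.5) has section circumradius 3.464 here — a regular 6-gon; Taking the union: only the cone at (11.5, -0.5) is present, so the union is just that shape — 1 connected region; (rotated 5° about Z; rotation is an isometry so areas/perimeters/island counts are preserved). The outline is a single polygon with 6 vertices. Extrusion per mm of travel: 0.8 × 0.25 / (π × 0.875²) = 0.083150. Accumulating E over each segment gives final E = 1.7279.

G0 X8.05 Y0.20 Z22.25
G1 X10.04 Y-2.64 E0.2883
G1 X13.49 Y-2.33 E0.5764
G1 X14.95 Y0.81 E0.8643
G1 X12.96 Y3.64 E1.1520
G1 X9.51 Y3.34 E1.4399
G1 X8.05 Y0.20 E1.7279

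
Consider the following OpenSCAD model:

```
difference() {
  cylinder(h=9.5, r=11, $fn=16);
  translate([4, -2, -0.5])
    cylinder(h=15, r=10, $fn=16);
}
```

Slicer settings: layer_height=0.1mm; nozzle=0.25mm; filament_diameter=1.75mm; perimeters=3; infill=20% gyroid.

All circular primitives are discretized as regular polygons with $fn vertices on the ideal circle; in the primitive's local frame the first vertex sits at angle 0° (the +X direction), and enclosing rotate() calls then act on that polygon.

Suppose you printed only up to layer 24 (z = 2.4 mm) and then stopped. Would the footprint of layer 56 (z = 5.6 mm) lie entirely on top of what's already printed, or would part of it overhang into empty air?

Compare the two slices. At z = 2.4: the r=11 cylinder contributes a regular 16-gon of circumradius 11 (area = (16/2)·11.000²·sin(360°/16) = 370.44 mm²); the r=10 cylinder at (4, -2) gives a regular 16-gon of circumradius 10 (constant along its height) (area = (16/2)·10.000²·sin(360°/16) = 306.15 mm²); Subtracting the remaining from the first: starting from the r=11 cylinder (370.44 mm²), the r=10 cylinder at (4, -2) partially overlaps it — only the 243.97 mm² overlap (of its 306.15 mm²) is removed, clipping the outline — area = 126.47 mm². At z = 5.6: the cylinder: section is a regular 16-gon, circumradius r=11 (area = (16/2)·11.000²·sin(360°/16) = 370.44 mm²); the cylinder at (4, -2): section is a regular 16-gon, circumradius r=10 (area = (16/2)·10.000²·sin(360°/16) = 306.15 mm²); Taking the first minus the rest: starting from the r=11 cylinder (370.44 mm²), the r=10 cylinder at (4, -2) partially overlaps it — only the 243.97 mm² overlap (of its 306.15 mm²) is removed, clipping the outline — area = 126.47 mm². Checking containment: the cross-section at z = 5.6 is a subset of the cross-section at z = 2.4.

entirely on top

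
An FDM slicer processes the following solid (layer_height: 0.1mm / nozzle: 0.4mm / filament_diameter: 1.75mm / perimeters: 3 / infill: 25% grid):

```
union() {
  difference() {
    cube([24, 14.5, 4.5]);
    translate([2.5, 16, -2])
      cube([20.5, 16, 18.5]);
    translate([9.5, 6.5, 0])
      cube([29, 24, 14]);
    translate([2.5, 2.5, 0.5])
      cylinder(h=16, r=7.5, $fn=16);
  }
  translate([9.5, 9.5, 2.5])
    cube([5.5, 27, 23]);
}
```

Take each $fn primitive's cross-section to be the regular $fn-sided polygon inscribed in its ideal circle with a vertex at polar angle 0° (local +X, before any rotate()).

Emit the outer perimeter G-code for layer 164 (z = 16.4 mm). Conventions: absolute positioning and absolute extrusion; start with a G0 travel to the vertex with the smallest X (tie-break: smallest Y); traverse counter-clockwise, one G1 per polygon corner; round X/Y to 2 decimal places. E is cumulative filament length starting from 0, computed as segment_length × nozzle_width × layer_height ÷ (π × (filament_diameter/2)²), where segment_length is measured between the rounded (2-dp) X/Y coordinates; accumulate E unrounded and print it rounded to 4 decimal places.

At z = 16.4 mm: the cube does not reach this height (z outside [0, 4.5]); the cube at (2.5, 16) is present — its section is the full 20.5×16 rectangle; the cube at (9.5, 6.5) is not intersected at this z (z outside [0, 14]); the r=7.5 cylinder at (2.5, 2.5) gives a regular 16-gon of circumradius 7.5 (constant along its height); After the difference (first − rest): the first operand is absent here, so nothing remains; the 5.5×27 cube at (9.5, 9.5) contributes its full rectangle; Combining (union): only the 5.5×27 cube at (9.5, 9.5) is present, so the union is just that shape — 1 connected region. The outline is a single polygon with 4 vertices. Extrusion per mm of travel: 0.4 × 0.1 / (π × 0.875²) = 0.016630. Accumulating E over each segment gives final E = 1.0810.

G0 X9.50 Y9.50 Z16.40
G1 X15.00 Y9.50 E0.0915
G1 X15.00 Y36.50 E0.5405
G1 X9.50 Y36.50 E0.6319
G1 X9.50 Y9.50 E1.0810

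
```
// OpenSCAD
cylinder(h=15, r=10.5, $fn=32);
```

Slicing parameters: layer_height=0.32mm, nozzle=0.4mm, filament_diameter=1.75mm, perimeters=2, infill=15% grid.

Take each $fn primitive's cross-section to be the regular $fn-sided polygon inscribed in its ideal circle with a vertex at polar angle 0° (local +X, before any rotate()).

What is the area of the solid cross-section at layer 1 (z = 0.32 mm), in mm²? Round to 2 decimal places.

At z = 0.32 mm: the r=10.5 cylinder gives a regular 32-gon of circumradius 10.5 (constant along its height) (area = (32/2)·10.500²·sin(360°/32) = 344.14 mm²). Overall, the cross-section is a single solid region. Net area = 344.14 mm².

344.14 mm²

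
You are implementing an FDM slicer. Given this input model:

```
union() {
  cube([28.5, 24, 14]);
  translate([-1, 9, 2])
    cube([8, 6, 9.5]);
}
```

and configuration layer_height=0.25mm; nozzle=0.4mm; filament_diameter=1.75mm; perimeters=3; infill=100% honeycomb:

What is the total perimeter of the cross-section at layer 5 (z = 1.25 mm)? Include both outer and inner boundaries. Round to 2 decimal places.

105.00 mm

At z = 1.25 mm: the cube (footprint 28.5×24) is included at this height (perimeter 105.00 mm); the cube at (-1, 9) is absent (z outside [2, 11.5]); Taking the union: only the 28.5×24 cube is present, so the union is just that shape — boundary = 105.00 mm. Overall, the cross-section is a single solid region. Total boundary length (outer) = 105.00 mm.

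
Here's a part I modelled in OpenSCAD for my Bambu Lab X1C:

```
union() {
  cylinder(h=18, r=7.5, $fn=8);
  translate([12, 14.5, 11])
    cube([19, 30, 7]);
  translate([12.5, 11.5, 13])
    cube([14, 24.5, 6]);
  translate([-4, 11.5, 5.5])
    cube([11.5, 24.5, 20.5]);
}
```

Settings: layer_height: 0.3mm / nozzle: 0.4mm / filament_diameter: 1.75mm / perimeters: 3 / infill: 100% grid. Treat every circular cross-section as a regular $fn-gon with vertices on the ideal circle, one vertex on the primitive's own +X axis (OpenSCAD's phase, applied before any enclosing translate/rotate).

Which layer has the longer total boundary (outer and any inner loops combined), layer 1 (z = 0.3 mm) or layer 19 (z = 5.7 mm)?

layer 19 (z = 5.7 mm)

Layer 1 (z = 0.3): the cylinder: section is a regular 8-gon, circumradius r=7.5 (perimeter = 2·8·7.500·sin(180°/8) = 45.92 mm); the cube at (12, 14.5) is absent (z outside [11, 18]); the cube at (12.5, 11.5) is absent (z outside [13, 19]); the cube at (-4, 11.5) is absent (z outside [5.5, 26]); Combining (union): only the r=7.5 cylinder is present, so the union is just that shape — boundary = 45.92 mm. So its perimeter = 45.92 mm. Layer 19 (z = 5.7): the r=7.5 cylinder contributes a regular 8-gon of circumradius 7.5 (perimeter = 2·8·7.500·sin(180°/8) = 45.92 mm); the cube at (12, 14.5) is absent (z outside [11, 18]); the cube at (12.5, 11.5) does not reach this height (z outside [13, 19]); the cube at (-4, 11.5) (footprint 11.5×24.5) is included at this height (perimeter 72.00 mm); Combining (union): the 2 present regions are separate (no shared area or edge), so areas and boundary lengths simply add and each stays a separate island — boundary = 117.92 mm. So its perimeter = 117.92 mm. Layer 19 is larger (117.92 vs 45.92 mm).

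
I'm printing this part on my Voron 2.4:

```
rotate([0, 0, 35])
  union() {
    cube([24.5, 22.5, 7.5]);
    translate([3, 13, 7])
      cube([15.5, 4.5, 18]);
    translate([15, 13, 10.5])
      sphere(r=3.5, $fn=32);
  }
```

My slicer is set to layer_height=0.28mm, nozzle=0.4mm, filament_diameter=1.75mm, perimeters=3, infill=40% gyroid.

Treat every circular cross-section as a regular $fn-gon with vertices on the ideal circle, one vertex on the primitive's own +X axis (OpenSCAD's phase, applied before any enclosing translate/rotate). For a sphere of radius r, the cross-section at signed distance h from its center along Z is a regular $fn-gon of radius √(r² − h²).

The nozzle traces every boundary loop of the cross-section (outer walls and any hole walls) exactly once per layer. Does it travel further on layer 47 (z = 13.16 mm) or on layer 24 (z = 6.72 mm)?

layer 24 (z = 6.72 mm)

Layer 47 (z = 13.16): the cube is not intersected at this z (z outside [0, 7.5]); the cube at (3, 13) is present — its section is the full 15.5×4.5 rectangle (perimeter 40.00 mm); the r=3.5 sphere at (15, 13) contributes a regular 32-gon of circumradius √(3.5²−2.66²) = 2.275 (perimeter = 2·32·2.275·sin(180°/32) = 14.27 mm); Merging all regions: the regions partially overlap (shared area 8.08 mm²), so the edge portions inside another operand are dropped and the merged outline is re-measured after clipping — boundary = 42.59 mm; (whole slice rotated 35° about Z — lengths, areas and connectivity unchanged). So its perimeter = 42.59 mm. Layer 24 (z = 6.72): the cube is present — its section is the full 24.5×22.5 rectangle (perimeter 94.00 mm); the cube at (3, 13) does not reach this height (z outside [7, 25]); the sphere at (15, 13) is absent (|z−center|=3.780 > r=3.5); Merging all regions: only the 24.5×22.5 cube is present, so the union is just that shape — boundary = 94.00 mm; (rotated 35° about Z; rotation is an isometry so areas/perimeters/island counts are preserved). So its perimeter = 94.00 mm. Layer 24 is larger (94.00 vs 42.59 mm).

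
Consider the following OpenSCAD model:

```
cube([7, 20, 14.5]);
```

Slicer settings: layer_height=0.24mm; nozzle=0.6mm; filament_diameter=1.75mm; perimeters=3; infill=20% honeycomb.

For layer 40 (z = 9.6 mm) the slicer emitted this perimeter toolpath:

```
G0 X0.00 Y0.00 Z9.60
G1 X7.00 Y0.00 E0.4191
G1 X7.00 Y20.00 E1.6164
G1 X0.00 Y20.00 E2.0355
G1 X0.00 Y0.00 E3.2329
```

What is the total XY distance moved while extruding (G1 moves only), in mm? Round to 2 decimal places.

54.00 mm

Sum the Euclidean lengths of each G1 segment: total = 54.00 mm.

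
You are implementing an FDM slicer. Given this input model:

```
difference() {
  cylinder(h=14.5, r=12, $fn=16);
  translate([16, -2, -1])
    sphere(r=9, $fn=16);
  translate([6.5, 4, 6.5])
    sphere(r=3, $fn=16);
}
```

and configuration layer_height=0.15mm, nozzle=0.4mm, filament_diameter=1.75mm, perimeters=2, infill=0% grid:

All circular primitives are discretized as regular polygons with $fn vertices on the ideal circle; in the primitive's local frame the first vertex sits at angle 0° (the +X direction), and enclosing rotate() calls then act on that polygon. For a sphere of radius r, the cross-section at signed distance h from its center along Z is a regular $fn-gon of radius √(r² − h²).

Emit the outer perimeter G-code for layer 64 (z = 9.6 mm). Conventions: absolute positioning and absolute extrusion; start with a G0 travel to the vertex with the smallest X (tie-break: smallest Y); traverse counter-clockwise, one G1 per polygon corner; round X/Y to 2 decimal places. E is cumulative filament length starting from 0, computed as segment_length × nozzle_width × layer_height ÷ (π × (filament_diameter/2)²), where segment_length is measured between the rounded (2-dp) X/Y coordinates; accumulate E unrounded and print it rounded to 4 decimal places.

At z = 9.6 mm: the cylinder: section is a regular 16-gon, circumradius r=12; the sphere at (16, -2) is absent (|z−center|=10.600 > r=9); the sphere at (6.5, 4) is absent (|z−center|=3.100 > r=3); Subtracting the remaining from the first: none of the subtracted shapes is present at this height, so the r=12 cylinder is unchanged — 1 connected region. The outline is a single polygon with 16 vertices. Extrusion per mm of travel: 0.4 × 0.15 / (π × 0.875²) = 0.024945. Accumulating E over each segment gives final E = 1.8692.

G0 X-12.00 Y0.00 Z9.60
G1 X-11.09 Y-4.59 E0.1167
G1 X-8.49 Y-8.49 E0.2336
G1 X-4.59 Y-11.09 E0.3506
G1 X0.00 Y-12.00 E0.4673
G1 X4.59 Y-11.09 E0.5840
G1 X8.49 Y-8.49 E0.7009
G1 X11.09 Y-4.59 E0.8179
G1 X12.00 Y0.00 E0.9346
G1 X11.09 Y4.59 E1.0513
G1 X8.49 Y8.49 E1.1682
G1 X4.59 Y11.09 E1.2852
G1 X0.00 Y12.00 E1.4019
G1 X-4.59 Y11.09 E1.5186
G1 X-8.49 Y8.49 E1.6355
G1 X-11.09 Y4.59 E1.7525
G1 X-12.00 Y0.00 E1.8692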